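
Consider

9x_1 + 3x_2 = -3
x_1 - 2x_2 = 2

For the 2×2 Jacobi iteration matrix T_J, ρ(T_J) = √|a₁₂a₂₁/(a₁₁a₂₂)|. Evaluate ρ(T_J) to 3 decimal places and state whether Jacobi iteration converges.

0.408

a₁₂a₂₁/(a₁₁a₂₂) = (3)·(1) / ((9)·(-2)) = -0.166667
ρ = √|-0.166667| = √0.166667 = 0.408
ρ < 1, so Jacobi converges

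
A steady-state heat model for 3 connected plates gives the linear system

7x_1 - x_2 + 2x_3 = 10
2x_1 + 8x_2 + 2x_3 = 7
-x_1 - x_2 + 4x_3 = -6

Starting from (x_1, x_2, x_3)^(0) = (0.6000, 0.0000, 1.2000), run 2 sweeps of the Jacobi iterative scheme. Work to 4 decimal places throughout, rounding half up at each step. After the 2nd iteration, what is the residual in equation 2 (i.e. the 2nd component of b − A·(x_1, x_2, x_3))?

Iteration 1:
  x_1 = (10 - (-1)·0.0000 - (2)·1.2000) / (7) = 1.0857
  x_2 = (7 - (2)·0.6000 - (2)·1.2000) / (8) = 0.4250
  x_3 = (-6 - (-1)·0.6000 - (-1)·0.0000) / (4) = -1.3500
Iteration 2:
  x_1 = (10 - (-1)·0.4250 - (2)·-1.3500) / (7) = 1.8750
  x_2 = (7 - (2)·1.0857 - (2)·-1.3500) / (8) = 0.9411
  x_3 = (-6 - (-1)·1.0857 - (-1)·0.4250) / (4) = -1.1223
Residual b − A·x = (0.0607, -2.0342, 1.3053)

-2.0342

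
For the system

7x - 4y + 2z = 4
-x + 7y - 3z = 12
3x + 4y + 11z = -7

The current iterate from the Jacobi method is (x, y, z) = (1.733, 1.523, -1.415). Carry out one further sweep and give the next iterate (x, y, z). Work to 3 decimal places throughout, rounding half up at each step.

One sweep:
  x = (4 - (-4)·1.523 - (2)·-1.415) / (7) = 1.846
  y = (12 - (-1)·1.733 - (-3)·-1.415) / (7) = 1.355
  z = (-7 - (3)·1.733 - (4)·1.523) / (11) = -1.663

(1.846, 1.355, -1.663)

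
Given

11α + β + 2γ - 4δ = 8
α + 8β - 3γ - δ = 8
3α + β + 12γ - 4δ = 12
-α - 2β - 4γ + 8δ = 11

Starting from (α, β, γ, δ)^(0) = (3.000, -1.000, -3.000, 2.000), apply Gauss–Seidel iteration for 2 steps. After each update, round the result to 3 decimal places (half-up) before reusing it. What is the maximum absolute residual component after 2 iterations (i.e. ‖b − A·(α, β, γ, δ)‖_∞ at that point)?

1.514

Iteration 1:
  α = (8 - (1)·-1.000 - (2)·-3.000 - (-4)·2.000) / (11) = 2.091
  β = (8 - (1)·2.091 - (-3)·-3.000 - (-1)·2.000) / (8) = -0.136
  γ = (12 - (3)·2.091 - (1)·-0.136 - (-4)·2.000) / (12) = 1.155
  δ = (11 - (-1)·2.091 - (-2)·-0.136 - (-4)·1.155) / (8) = 2.180
Iteration 2:
  α = (8 - (1)·-0.136 - (2)·1.155 - (-4)·2.180) / (11) = 1.322
  β = (8 - (1)·1.322 - (-3)·1.155 - (-1)·2.180) / (8) = 1.540
  γ = (12 - (3)·1.322 - (1)·1.540 - (-4)·2.180) / (12) = 1.268
  δ = (11 - (-1)·1.322 - (-2)·1.540 - (-4)·1.268) / (8) = 2.559
Residual b − A·x = (-0.382, 0.721, 1.514, 0.002); ∞-norm = 1.514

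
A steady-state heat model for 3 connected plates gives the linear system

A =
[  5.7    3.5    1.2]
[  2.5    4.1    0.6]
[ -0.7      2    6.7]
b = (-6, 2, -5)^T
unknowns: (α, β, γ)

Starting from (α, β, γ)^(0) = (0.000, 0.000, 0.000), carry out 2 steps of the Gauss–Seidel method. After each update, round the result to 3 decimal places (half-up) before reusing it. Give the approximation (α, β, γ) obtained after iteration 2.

(-1.495, 1.574, -1.372)

Iteration 1:
  α = (-6 - (3.5)·0.000 - (1.2)·0.000) / (5.7) = -1.053
  β = (2 - (2.5)·-1.053 - (0.6)·0.000) / (4.1) = 1.130
  γ = (-5 - (-0.7)·-1.053 - (2)·1.130) / (6.7) = -1.194
Iteration 2:
  α = (-6 - (3.5)·1.130 - (1.2)·-1.194) / (5.7) = -1.495
  β = (2 - (2.5)·-1.495 - (0.6)·-1.194) / (4.1) = 1.574
  γ = (-5 - (-0.7)·-1.495 - (2)·1.574) / (6.7) = -1.372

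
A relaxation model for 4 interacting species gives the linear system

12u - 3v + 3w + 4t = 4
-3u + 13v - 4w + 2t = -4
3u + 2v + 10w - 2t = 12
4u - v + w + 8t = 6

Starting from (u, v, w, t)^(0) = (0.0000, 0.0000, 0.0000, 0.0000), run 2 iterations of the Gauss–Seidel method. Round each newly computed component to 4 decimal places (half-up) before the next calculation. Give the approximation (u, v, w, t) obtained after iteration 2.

(-0.1480, -0.0524, 1.3371, 0.6503)

Iteration 1:
  u = (4 - (-3)·0.0000 - (3)·0.0000 - (4)·0.0000) / (12) = 0.3333
  v = (-4 - (-3)·0.3333 - (-4)·0.0000 - (2)·0.0000) / (13) = -0.2308
  w = (12 - (3)·0.3333 - (2)·-0.2308 - (-2)·0.0000) / (10) = 1.1462
  t = (6 - (4)·0.3333 - (-1)·-0.2308 - (1)·1.1462) / (8) = 0.4112
Iteration 2:
  u = (4 - (-3)·-0.2308 - (3)·1.1462 - (4)·0.4112) / (12) = -0.1480
  v = (-4 - (-3)·-0.1480 - (-4)·1.1462 - (2)·0.4112) / (13) = -0.0524
  w = (12 - (3)·-0.1480 - (2)·-0.0524 - (-2)·0.4112) / (10) = 1.3371
  t = (6 - (4)·-0.1480 - (-1)·-0.0524 - (1)·1.3371) / (8) = 0.6503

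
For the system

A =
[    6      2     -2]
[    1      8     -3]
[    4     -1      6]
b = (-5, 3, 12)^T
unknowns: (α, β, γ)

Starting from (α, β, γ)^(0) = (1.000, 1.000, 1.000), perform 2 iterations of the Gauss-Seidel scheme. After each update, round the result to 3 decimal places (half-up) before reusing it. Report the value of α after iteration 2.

-0.219

Iteration 1:
  α = (-5 - (2)·1.000 - (-2)·1.000) / (6) = -0.833
  β = (3 - (1)·-0.833 - (-3)·1.000) / (8) = 0.854
  γ = (12 - (4)·-0.833 - (-1)·0.854) / (6) = 2.698
Iteration 2:
  α = (-5 - (2)·0.854 - (-2)·2.698) / (6) = -0.219
  β = (3 - (1)·-0.219 - (-3)·2.698) / (8) = 1.414
  γ = (12 - (4)·-0.219 - (-1)·1.414) / (6) = 2.382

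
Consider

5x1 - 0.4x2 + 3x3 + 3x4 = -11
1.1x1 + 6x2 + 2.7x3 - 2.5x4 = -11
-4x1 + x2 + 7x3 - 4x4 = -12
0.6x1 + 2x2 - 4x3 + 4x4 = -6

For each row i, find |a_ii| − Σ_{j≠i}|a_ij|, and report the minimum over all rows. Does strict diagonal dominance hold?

row 1: |5| − (0.4+3+3) = -1.4
row 2: |6| − (1.1+2.7+2.5) = -0.3
row 3: |7| − (4+1+4) = -2
row 4: |4| − (0.6+2+4) = -2.6
minimum over rows = -2.6 → not strictly diagonally dominant

-2.6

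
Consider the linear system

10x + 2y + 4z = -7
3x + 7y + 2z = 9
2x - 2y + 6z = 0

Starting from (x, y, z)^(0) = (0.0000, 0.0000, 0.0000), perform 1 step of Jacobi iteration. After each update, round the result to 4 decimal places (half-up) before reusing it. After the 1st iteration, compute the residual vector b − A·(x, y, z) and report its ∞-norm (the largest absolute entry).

Iteration 1:
  x = (-7 - (2)·0.0000 - (4)·0.0000) / (10) = -0.7000
  y = (9 - (3)·0.0000 - (2)·0.0000) / (7) = 1.2857
  z = (0 - (2)·0.0000 - (-2)·0.0000) / (6) = 0.0000
Residual b − A·x = (-2.5714, 2.1001, 3.9714); ∞-norm = 3.9714

3.9714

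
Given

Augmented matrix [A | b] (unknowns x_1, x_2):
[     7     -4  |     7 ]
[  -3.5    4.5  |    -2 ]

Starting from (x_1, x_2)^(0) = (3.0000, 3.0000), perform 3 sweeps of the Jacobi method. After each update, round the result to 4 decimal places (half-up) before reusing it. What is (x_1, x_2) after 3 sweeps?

Iteration 1:
  x_1 = (7 - (-4)·3.0000) / (7) = 2.7143
  x_2 = (-2 - (-3.5)·3.0000) / (4.5) = 1.8889
Iteration 2:
  x_1 = (7 - (-4)·1.8889) / (7) = 2.0794
  x_2 = (-2 - (-3.5)·2.7143) / (4.5) = 1.6667
Iteration 3:
  x_1 = (7 - (-4)·1.6667) / (7) = 1.9524
  x_2 = (-2 - (-3.5)·2.0794) / (4.5) = 1.1729

(1.9524, 1.1729)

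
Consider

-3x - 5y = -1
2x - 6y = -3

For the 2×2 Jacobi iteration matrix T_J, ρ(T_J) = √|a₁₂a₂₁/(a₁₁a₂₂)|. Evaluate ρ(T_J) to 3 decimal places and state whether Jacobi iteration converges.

a₁₂a₂₁/(a₁₁a₂₂) = (-5)·(2) / ((-3)·(-6)) = -0.555556
ρ = √|-0.555556| = √0.555556 = 0.745
ρ < 1, so Jacobi converges

0.745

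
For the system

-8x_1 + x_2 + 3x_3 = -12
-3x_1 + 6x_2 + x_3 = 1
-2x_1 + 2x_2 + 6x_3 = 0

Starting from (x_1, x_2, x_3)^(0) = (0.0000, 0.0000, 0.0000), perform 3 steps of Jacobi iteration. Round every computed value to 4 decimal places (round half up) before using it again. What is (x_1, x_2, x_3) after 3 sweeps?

(1.7812, 0.8530, 0.2014)

Iteration 1:
  x_1 = (-12 - (1)·0.0000 - (3)·0.0000) / (-8) = 1.5000
  x_2 = (1 - (-3)·0.0000 - (1)·0.0000) / (6) = 0.1667
  x_3 = (0 - (-2)·0.0000 - (2)·0.0000) / (6) = 0.0000
Iteration 2:
  x_1 = (-12 - (1)·0.1667 - (3)·0.0000) / (-8) = 1.5208
  x_2 = (1 - (-3)·1.5000 - (1)·0.0000) / (6) = 0.9167
  x_3 = (0 - (-2)·1.5000 - (2)·0.1667) / (6) = 0.4444
Iteration 3:
  x_1 = (-12 - (1)·0.9167 - (3)·0.4444) / (-8) = 1.7812
  x_2 = (1 - (-3)·1.5208 - (1)·0.4444) / (6) = 0.8530
  x_3 = (0 - (-2)·1.5208 - (2)·0.9167) / (6) = 0.2014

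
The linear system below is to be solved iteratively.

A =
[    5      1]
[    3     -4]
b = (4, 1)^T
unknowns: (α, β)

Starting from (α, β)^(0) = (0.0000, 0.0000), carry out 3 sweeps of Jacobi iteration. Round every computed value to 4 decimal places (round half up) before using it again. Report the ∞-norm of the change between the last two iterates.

0.1200

Iteration 1:
  α = (4 - (1)·0.0000) / (5) = 0.8000
  β = (1 - (3)·0.0000) / (-4) = -0.2500
Iteration 2:
  α = (4 - (1)·-0.2500) / (5) = 0.8500
  β = (1 - (3)·0.8000) / (-4) = 0.3500
Iteration 3:
  α = (4 - (1)·0.3500) / (5) = 0.7300
  β = (1 - (3)·0.8500) / (-4) = 0.3875
Change: (-0.1200, 0.0375) → max |·| = 0.1200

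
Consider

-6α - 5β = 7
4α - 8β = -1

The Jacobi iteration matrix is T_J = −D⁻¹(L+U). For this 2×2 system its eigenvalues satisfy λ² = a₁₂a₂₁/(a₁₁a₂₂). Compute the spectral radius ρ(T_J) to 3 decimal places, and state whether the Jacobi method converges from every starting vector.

0.645

a₁₂a₂₁/(a₁₁a₂₂) = (-5)·(4) / ((-6)·(-8)) = -0.416667
ρ = √|-0.416667| = √0.416667 = 0.645
ρ < 1, so Jacobi converges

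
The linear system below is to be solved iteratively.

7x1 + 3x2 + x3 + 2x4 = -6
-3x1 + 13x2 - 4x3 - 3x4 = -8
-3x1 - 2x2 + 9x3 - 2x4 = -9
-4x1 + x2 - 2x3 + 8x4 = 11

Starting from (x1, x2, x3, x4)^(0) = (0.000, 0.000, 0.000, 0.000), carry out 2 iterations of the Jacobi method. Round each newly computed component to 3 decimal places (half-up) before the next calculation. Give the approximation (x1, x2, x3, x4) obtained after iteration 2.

(-0.844, -0.804, -1.117, 0.773)

Iteration 1:
  x1 = (-6 - (3)·0.000 - (1)·0.000 - (2)·0.000) / (7) = -0.857
  x2 = (-8 - (-3)·0.000 - (-4)·0.000 - (-3)·0.000) / (13) = -0.615
  x3 = (-9 - (-3)·0.000 - (-2)·0.000 - (-2)·0.000) / (9) = -1.000
  x4 = (11 - (-4)·0.000 - (1)·0.000 - (-2)·0.000) / (8) = 1.375
Iteration 2:
  x1 = (-6 - (3)·-0.615 - (1)·-1.000 - (2)·1.375) / (7) = -0.844
  x2 = (-8 - (-3)·-0.857 - (-4)·-1.000 - (-3)·1.375) / (13) = -0.804
  x3 = (-9 - (-3)·-0.857 - (-2)·-0.615 - (-2)·1.375) / (9) = -1.117
  x4 = (11 - (-4)·-0.857 - (1)·-0.615 - (-2)·-1.000) / (8) = 0.773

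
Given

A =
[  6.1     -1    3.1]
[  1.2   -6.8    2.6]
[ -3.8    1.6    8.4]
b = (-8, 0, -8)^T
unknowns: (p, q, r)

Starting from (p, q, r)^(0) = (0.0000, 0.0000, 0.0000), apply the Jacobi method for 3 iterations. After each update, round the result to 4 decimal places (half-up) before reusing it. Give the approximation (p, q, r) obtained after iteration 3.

(-0.6236, -0.7370, -1.2133)

Iteration 1:
  p = (-8 - (-1)·0.0000 - (3.1)·0.0000) / (6.1) = -1.3115
  q = (0 - (1.2)·0.0000 - (2.6)·0.0000) / (-6.8) = 0.0000
  r = (-8 - (-3.8)·0.0000 - (1.6)·0.0000) / (8.4) = -0.9524
Iteration 2:
  p = (-8 - (-1)·0.0000 - (3.1)·-0.9524) / (6.1) = -0.8275
  q = (0 - (1.2)·-1.3115 - (2.6)·-0.9524) / (-6.8) = -0.5956
  r = (-8 - (-3.8)·-1.3115 - (1.6)·0.0000) / (8.4) = -1.5457
Iteration 3:
  p = (-8 - (-1)·-0.5956 - (3.1)·-1.5457) / (6.1) = -0.6236
  q = (0 - (1.2)·-0.8275 - (2.6)·-1.5457) / (-6.8) = -0.7370
  r = (-8 - (-3.8)·-0.8275 - (1.6)·-0.5956) / (8.4) = -1.2133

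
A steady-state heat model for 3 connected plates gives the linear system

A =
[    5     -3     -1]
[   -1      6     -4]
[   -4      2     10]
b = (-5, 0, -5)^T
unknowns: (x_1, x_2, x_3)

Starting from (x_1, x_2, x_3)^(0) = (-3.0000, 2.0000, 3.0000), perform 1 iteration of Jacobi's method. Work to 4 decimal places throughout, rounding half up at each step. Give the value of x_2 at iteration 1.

1.5000

Iteration 1:
  x_1 = (-5 - (-3)·2.0000 - (-1)·3.0000) / (5) = 0.8000
  x_2 = (0 - (-1)·-3.0000 - (-4)·3.0000) / (6) = 1.5000
  x_3 = (-5 - (-4)·-3.0000 - (2)·2.0000) / (10) = -2.1000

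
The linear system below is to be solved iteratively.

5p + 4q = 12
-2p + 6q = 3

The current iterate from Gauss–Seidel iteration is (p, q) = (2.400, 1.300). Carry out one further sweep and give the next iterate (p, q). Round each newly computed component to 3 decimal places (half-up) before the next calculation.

One sweep:
  p = (12 - (4)·1.300) / (5) = 1.360
  q = (3 - (-2)·1.360) / (6) = 0.953

(1.360, 0.953)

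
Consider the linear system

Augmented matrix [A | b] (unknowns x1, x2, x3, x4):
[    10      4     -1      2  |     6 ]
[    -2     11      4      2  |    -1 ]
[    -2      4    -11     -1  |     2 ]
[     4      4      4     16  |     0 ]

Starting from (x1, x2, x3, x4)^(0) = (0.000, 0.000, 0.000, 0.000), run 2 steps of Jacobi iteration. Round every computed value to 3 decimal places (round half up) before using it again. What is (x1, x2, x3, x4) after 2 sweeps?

(0.618, 0.084, -0.324, -0.082)

Iteration 1:
  x1 = (6 - (4)·0.000 - (-1)·0.000 - (2)·0.000) / (10) = 0.600
  x2 = (-1 - (-2)·0.000 - (4)·0.000 - (2)·0.000) / (11) = -0.091
  x3 = (2 - (-2)·0.000 - (4)·0.000 - (-1)·0.000) / (-11) = -0.182
  x4 = (0 - (4)·0.000 - (4)·0.000 - (4)·0.000) / (16) = 0.000
Iteration 2:
  x1 = (6 - (4)·-0.091 - (-1)·-0.182 - (2)·0.000) / (10) = 0.618
  x2 = (-1 - (-2)·0.600 - (4)·-0.182 - (2)·0.000) / (11) = 0.084
  x3 = (2 - (-2)·0.600 - (4)·-0.091 - (-1)·0.000) / (-11) = -0.324
  x4 = (0 - (4)·0.600 - (4)·-0.091 - (4)·-0.182) / (16) = -0.082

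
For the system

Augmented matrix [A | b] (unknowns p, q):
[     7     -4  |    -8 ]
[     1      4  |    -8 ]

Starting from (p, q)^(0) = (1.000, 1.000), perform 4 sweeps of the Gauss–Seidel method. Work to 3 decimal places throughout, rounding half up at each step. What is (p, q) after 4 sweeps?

(-2.004, -1.499)

Iteration 1:
  p = (-8 - (-4)·1.000) / (7) = -0.571
  q = (-8 - (1)·-0.571) / (4) = -1.857
Iteration 2:
  p = (-8 - (-4)·-1.857) / (7) = -2.204
  q = (-8 - (1)·-2.204) / (4) = -1.449
Iteration 3:
  p = (-8 - (-4)·-1.449) / (7) = -1.971
  q = (-8 - (1)·-1.971) / (4) = -1.507
Iteration 4:
  p = (-8 - (-4)·-1.507) / (7) = -2.004
  q = (-8 - (1)·-2.004) / (4) = -1.499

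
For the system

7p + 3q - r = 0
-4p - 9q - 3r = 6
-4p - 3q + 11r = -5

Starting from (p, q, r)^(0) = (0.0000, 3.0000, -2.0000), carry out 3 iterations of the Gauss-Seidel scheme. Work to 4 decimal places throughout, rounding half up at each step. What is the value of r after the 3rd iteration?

-0.5781

Iteration 1:
  p = (0 - (3)·3.0000 - (-1)·-2.0000) / (7) = -1.5714
  q = (6 - (-4)·-1.5714 - (-3)·-2.0000) / (-9) = 0.6984
  r = (-5 - (-4)·-1.5714 - (-3)·0.6984) / (11) = -0.8355
Iteration 2:
  p = (0 - (3)·0.6984 - (-1)·-0.8355) / (7) = -0.4187
  q = (6 - (-4)·-0.4187 - (-3)·-0.8355) / (-9) = -0.2021
  r = (-5 - (-4)·-0.4187 - (-3)·-0.2021) / (11) = -0.6619
Iteration 3:
  p = (0 - (3)·-0.2021 - (-1)·-0.6619) / (7) = -0.0079
  q = (6 - (-4)·-0.0079 - (-3)·-0.6619) / (-9) = -0.4425
  r = (-5 - (-4)·-0.0079 - (-3)·-0.4425) / (11) = -0.5781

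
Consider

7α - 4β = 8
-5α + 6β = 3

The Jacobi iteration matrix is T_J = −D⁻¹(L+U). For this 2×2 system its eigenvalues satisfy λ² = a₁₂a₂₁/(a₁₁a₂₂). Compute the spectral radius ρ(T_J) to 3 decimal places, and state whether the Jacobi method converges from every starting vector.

a₁₂a₂₁/(a₁₁a₂₂) = (-4)·(-5) / ((7)·(6)) = 0.476190
ρ = √|0.476190| = √0.476190 = 0.690
ρ < 1, so Jacobi converges

0.690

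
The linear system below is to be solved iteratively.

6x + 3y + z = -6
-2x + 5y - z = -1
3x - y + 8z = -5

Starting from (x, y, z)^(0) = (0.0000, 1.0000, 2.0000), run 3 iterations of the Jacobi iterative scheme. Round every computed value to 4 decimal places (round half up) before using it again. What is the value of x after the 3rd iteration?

Iteration 1:
  x = (-6 - (3)·1.0000 - (1)·2.0000) / (6) = -1.8333
  y = (-1 - (-2)·0.0000 - (-1)·2.0000) / (5) = 0.2000
  z = (-5 - (3)·0.0000 - (-1)·1.0000) / (8) = -0.5000
Iteration 2:
  x = (-6 - (3)·0.2000 - (1)·-0.5000) / (6) = -1.0167
  y = (-1 - (-2)·-1.8333 - (-1)·-0.5000) / (5) = -1.0333
  z = (-5 - (3)·-1.8333 - (-1)·0.2000) / (8) = 0.0875
Iteration 3:
  x = (-6 - (3)·-1.0333 - (1)·0.0875) / (6) = -0.4979
  y = (-1 - (-2)·-1.0167 - (-1)·0.0875) / (5) = -0.5892
  z = (-5 - (3)·-1.0167 - (-1)·-1.0333) / (8) = -0.3729

-0.4979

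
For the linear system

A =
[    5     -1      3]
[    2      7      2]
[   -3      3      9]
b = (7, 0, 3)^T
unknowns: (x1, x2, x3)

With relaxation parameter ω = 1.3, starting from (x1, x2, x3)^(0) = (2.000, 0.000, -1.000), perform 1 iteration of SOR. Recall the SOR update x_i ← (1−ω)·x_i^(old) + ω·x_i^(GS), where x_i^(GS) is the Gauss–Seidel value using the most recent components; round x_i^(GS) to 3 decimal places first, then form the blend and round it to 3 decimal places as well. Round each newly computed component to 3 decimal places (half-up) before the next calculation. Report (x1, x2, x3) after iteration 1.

(2.000, -0.372, 1.761)

Iteration 1:
  x1: GS value = (7 - (-1)·0.000 - (3)·-1.000) / (5) = 2.000;  x1 ← (1−ω)·2.000 + ω·2.000 = 2.000
  x2: GS value = (0 - (2)·2.000 - (2)·-1.000) / (7) = -0.286;  x2 ← (1−ω)·0.000 + ω·-0.286 = -0.372
  x3: GS value = (3 - (-3)·2.000 - (3)·-0.372) / (9) = 1.124;  x3 ← (1−ω)·-1.000 + ω·1.124 = 1.761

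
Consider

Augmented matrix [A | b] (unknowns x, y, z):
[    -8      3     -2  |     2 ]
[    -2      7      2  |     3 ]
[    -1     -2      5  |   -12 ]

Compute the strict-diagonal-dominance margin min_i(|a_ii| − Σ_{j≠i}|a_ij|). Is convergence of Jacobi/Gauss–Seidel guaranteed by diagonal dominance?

2

row 1: |-8| − (3+2) = 3
row 2: |7| − (2+2) = 3
row 3: |5| − (1+2) = 2
minimum over rows = 2 → strictly diagonally dominant (convergence guaranteed)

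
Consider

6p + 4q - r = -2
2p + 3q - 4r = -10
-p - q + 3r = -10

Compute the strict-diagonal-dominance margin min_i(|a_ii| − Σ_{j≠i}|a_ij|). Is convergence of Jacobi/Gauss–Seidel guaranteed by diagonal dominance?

-3

row 1: |6| − (4+1) = 1
row 2: |3| − (2+4) = -3
row 3: |3| − (1+1) = 1
minimum over rows = -3 → not strictly diagonally dominant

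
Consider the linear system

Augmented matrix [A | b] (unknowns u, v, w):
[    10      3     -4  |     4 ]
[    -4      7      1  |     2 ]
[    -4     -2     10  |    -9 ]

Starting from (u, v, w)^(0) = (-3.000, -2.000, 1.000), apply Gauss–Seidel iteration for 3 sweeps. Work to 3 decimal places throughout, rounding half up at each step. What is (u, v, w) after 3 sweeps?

Iteration 1:
  u = (4 - (3)·-2.000 - (-4)·1.000) / (10) = 1.400
  v = (2 - (-4)·1.400 - (1)·1.000) / (7) = 0.943
  w = (-9 - (-4)·1.400 - (-2)·0.943) / (10) = -0.151
Iteration 2:
  u = (4 - (3)·0.943 - (-4)·-0.151) / (10) = 0.057
  v = (2 - (-4)·0.057 - (1)·-0.151) / (7) = 0.340
  w = (-9 - (-4)·0.057 - (-2)·0.340) / (10) = -0.809
Iteration 3:
  u = (4 - (3)·0.340 - (-4)·-0.809) / (10) = -0.026
  v = (2 - (-4)·-0.026 - (1)·-0.809) / (7) = 0.386
  w = (-9 - (-4)·-0.026 - (-2)·0.386) / (10) = -0.833

(-0.026, 0.386, -0.833)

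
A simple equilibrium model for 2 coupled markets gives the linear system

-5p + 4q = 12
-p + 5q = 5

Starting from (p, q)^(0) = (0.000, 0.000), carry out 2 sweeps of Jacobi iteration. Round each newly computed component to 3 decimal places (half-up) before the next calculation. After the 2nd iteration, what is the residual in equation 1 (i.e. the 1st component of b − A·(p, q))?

1.920

Iteration 1:
  p = (12 - (4)·0.000) / (-5) = -2.400
  q = (5 - (-1)·0.000) / (5) = 1.000
Iteration 2:
  p = (12 - (4)·1.000) / (-5) = -1.600
  q = (5 - (-1)·-2.400) / (5) = 0.520
Residual b − A·x = (1.920, 0.800)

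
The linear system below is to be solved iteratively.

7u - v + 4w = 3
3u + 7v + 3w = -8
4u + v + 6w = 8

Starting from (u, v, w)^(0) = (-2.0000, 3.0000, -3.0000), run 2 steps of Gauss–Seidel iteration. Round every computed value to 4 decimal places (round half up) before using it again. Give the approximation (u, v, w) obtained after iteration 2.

(0.4179, -1.2272, 1.2593)

Iteration 1:
  u = (3 - (-1)·3.0000 - (4)·-3.0000) / (7) = 2.5714
  v = (-8 - (3)·2.5714 - (3)·-3.0000) / (7) = -0.9592
  w = (8 - (4)·2.5714 - (1)·-0.9592) / (6) = -0.2211
Iteration 2:
  u = (3 - (-1)·-0.9592 - (4)·-0.2211) / (7) = 0.4179
  v = (-8 - (3)·0.4179 - (3)·-0.2211) / (7) = -1.2272
  w = (8 - (4)·0.4179 - (1)·-1.2272) / (6) = 1.2593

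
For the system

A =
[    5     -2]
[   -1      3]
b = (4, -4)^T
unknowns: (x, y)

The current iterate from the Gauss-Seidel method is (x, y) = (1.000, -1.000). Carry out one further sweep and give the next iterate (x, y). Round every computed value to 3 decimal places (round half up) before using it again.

One sweep:
  x = (4 - (-2)·-1.000) / (5) = 0.400
  y = (-4 - (-1)·0.400) / (3) = -1.200

(0.400, -1.200)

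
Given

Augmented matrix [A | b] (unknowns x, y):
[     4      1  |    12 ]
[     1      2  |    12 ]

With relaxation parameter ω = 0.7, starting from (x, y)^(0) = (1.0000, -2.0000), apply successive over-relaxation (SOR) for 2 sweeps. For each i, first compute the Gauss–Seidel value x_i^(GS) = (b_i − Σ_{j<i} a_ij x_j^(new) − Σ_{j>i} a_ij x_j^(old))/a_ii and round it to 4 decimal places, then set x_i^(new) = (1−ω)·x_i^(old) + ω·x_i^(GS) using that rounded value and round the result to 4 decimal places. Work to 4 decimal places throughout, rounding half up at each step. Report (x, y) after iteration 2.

Iteration 1:
  x: GS value = (12 - (1)·-2.0000) / (4) = 3.5000;  x ← (1−ω)·1.0000 + ω·3.5000 = 2.7500
  y: GS value = (12 - (1)·2.7500) / (2) = 4.6250;  y ← (1−ω)·-2.0000 + ω·4.6250 = 2.6375
Iteration 2:
  x: GS value = (12 - (1)·2.6375) / (4) = 2.3406;  x ← (1−ω)·2.7500 + ω·2.3406 = 2.4634
  y: GS value = (12 - (1)·2.4634) / (2) = 4.7683;  y ← (1−ω)·2.6375 + ω·4.7683 = 4.1291

(2.4634, 4.1291)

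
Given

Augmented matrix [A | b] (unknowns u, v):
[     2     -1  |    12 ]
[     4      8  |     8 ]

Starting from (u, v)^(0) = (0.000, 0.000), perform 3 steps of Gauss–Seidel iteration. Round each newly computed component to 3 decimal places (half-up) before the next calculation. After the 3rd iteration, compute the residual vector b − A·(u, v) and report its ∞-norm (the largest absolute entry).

0.125

Iteration 1:
  u = (12 - (-1)·0.000) / (2) = 6.000
  v = (8 - (4)·6.000) / (8) = -2.000
Iteration 2:
  u = (12 - (-1)·-2.000) / (2) = 5.000
  v = (8 - (4)·5.000) / (8) = -1.500
Iteration 3:
  u = (12 - (-1)·-1.500) / (2) = 5.250
  v = (8 - (4)·5.250) / (8) = -1.625
Residual b − A·x = (-0.125, 0.000); ∞-norm = 0.125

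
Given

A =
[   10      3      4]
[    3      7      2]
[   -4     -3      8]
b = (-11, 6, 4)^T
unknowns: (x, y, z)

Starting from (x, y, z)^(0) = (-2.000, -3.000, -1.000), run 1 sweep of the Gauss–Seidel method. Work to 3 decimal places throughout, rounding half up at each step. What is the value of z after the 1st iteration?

Iteration 1:
  x = (-11 - (3)·-3.000 - (4)·-1.000) / (10) = 0.200
  y = (6 - (3)·0.200 - (2)·-1.000) / (7) = 1.057
  z = (4 - (-4)·0.200 - (-3)·1.057) / (8) = 0.996

0.996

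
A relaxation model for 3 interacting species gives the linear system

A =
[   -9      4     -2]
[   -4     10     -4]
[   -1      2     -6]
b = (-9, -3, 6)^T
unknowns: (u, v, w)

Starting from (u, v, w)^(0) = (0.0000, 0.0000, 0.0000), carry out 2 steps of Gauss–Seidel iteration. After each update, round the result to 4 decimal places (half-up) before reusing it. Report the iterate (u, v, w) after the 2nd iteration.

(1.2963, -0.2348, -1.2943)

Iteration 1:
  u = (-9 - (4)·0.0000 - (-2)·0.0000) / (-9) = 1.0000
  v = (-3 - (-4)·1.0000 - (-4)·0.0000) / (10) = 0.1000
  w = (6 - (-1)·1.0000 - (2)·0.1000) / (-6) = -1.1333
Iteration 2:
  u = (-9 - (4)·0.1000 - (-2)·-1.1333) / (-9) = 1.2963
  v = (-3 - (-4)·1.2963 - (-4)·-1.1333) / (10) = -0.2348
  w = (6 - (-1)·1.2963 - (2)·-0.2348) / (-6) = -1.2943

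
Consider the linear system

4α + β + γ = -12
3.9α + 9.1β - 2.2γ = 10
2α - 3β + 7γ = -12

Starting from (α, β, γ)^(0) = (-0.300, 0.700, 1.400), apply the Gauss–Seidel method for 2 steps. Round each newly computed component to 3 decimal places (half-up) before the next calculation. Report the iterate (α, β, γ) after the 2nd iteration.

Iteration 1:
  α = (-12 - (1)·0.700 - (1)·1.400) / (4) = -3.525
  β = (10 - (3.9)·-3.525 - (-2.2)·1.400) / (9.1) = 2.948
  γ = (-12 - (2)·-3.525 - (-3)·2.948) / (7) = 0.556
Iteration 2:
  α = (-12 - (1)·2.948 - (1)·0.556) / (4) = -3.876
  β = (10 - (3.9)·-3.876 - (-2.2)·0.556) / (9.1) = 2.894
  γ = (-12 - (2)·-3.876 - (-3)·2.894) / (7) = 0.633

(-3.876, 2.894, 0.633)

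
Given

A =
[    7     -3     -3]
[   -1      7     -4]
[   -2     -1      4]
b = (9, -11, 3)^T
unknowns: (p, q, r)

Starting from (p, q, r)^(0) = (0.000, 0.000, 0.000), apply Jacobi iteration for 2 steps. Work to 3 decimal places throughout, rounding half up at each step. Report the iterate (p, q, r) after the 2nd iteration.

(0.934, -0.959, 1.000)

Iteration 1:
  p = (9 - (-3)·0.000 - (-3)·0.000) / (7) = 1.286
  q = (-11 - (-1)·0.000 - (-4)·0.000) / (7) = -1.571
  r = (3 - (-2)·0.000 - (-1)·0.000) / (4) = 0.750
Iteration 2:
  p = (9 - (-3)·-1.571 - (-3)·0.750) / (7) = 0.934
  q = (-11 - (-1)·1.286 - (-4)·0.750) / (7) = -0.959
  r = (3 - (-2)·1.286 - (-1)·-1.571) / (4) = 1.000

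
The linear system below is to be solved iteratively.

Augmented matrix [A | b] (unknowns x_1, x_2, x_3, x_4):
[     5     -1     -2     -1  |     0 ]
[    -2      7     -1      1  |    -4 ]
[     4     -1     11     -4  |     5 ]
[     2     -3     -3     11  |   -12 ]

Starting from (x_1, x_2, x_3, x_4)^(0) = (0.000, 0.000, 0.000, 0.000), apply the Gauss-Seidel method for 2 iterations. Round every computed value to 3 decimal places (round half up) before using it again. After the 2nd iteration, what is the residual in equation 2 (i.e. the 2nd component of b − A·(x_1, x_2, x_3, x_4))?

Iteration 1:
  x_1 = (0 - (-1)·0.000 - (-2)·0.000 - (-1)·0.000) / (5) = 0.000
  x_2 = (-4 - (-2)·0.000 - (-1)·0.000 - (1)·0.000) / (7) = -0.571
  x_3 = (5 - (4)·0.000 - (-1)·-0.571 - (-4)·0.000) / (11) = 0.403
  x_4 = (-12 - (2)·0.000 - (-3)·-0.571 - (-3)·0.403) / (11) = -1.137
Iteration 2:
  x_1 = (0 - (-1)·-0.571 - (-2)·0.403 - (-1)·-1.137) / (5) = -0.180
  x_2 = (-4 - (-2)·-0.180 - (-1)·0.403 - (1)·-1.137) / (7) = -0.403
  x_3 = (5 - (4)·-0.180 - (-1)·-0.403 - (-4)·-1.137) / (11) = 0.070
  x_4 = (-12 - (2)·-0.180 - (-3)·-0.403 - (-3)·0.070) / (11) = -1.149
Residual b − A·x = (-0.512, -0.320, -0.049, 0.000)

-0.320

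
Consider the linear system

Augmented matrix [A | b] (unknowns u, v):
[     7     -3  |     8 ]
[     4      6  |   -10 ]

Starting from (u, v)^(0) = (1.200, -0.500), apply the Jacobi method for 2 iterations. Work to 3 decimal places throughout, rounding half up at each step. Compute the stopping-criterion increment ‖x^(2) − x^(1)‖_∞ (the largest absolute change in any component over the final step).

Iteration 1:
  u = (8 - (-3)·-0.500) / (7) = 0.929
  v = (-10 - (4)·1.200) / (6) = -2.467
Iteration 2:
  u = (8 - (-3)·-2.467) / (7) = 0.086
  v = (-10 - (4)·0.929) / (6) = -2.286
Change: (-0.843, 0.181) → max |·| = 0.843

0.843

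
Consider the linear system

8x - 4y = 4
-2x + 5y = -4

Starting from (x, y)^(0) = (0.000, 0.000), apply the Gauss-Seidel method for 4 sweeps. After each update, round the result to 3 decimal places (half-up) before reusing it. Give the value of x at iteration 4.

Iteration 1:
  x = (4 - (-4)·0.000) / (8) = 0.500
  y = (-4 - (-2)·0.500) / (5) = -0.600
Iteration 2:
  x = (4 - (-4)·-0.600) / (8) = 0.200
  y = (-4 - (-2)·0.200) / (5) = -0.720
Iteration 3:
  x = (4 - (-4)·-0.720) / (8) = 0.140
  y = (-4 - (-2)·0.140) / (5) = -0.744
Iteration 4:
  x = (4 - (-4)·-0.744) / (8) = 0.128
  y = (-4 - (-2)·0.128) / (5) = -0.749

0.128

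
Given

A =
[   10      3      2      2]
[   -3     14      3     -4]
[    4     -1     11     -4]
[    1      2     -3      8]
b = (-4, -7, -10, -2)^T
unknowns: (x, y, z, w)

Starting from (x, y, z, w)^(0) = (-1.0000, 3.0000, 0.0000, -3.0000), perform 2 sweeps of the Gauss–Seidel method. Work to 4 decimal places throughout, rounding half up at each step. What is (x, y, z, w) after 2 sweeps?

Iteration 1:
  x = (-4 - (3)·3.0000 - (2)·0.0000 - (2)·-3.0000) / (10) = -0.7000
  y = (-7 - (-3)·-0.7000 - (3)·0.0000 - (-4)·-3.0000) / (14) = -1.5071
  z = (-10 - (4)·-0.7000 - (-1)·-1.5071 - (-4)·-3.0000) / (11) = -1.8825
  w = (-2 - (1)·-0.7000 - (2)·-1.5071 - (-3)·-1.8825) / (8) = -0.4917
Iteration 2:
  x = (-4 - (3)·-1.5071 - (2)·-1.8825 - (2)·-0.4917) / (10) = 0.5270
  y = (-7 - (-3)·0.5270 - (3)·-1.8825 - (-4)·-0.4917) / (14) = -0.1242
  z = (-10 - (4)·0.5270 - (-1)·-0.1242 - (-4)·-0.4917) / (11) = -1.2908
  w = (-2 - (1)·0.5270 - (2)·-0.1242 - (-3)·-1.2908) / (8) = -0.7689

(0.5270, -0.1242, -1.2908, -0.7689)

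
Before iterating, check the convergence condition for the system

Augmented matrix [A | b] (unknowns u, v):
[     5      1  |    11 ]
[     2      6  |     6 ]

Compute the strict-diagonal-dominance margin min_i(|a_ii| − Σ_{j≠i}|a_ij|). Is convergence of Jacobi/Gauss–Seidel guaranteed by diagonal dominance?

row 1: |5| − (1) = 4
row 2: |6| − (2) = 4
minimum over rows = 4 → strictly diagonally dominant (convergence guaranteed)

4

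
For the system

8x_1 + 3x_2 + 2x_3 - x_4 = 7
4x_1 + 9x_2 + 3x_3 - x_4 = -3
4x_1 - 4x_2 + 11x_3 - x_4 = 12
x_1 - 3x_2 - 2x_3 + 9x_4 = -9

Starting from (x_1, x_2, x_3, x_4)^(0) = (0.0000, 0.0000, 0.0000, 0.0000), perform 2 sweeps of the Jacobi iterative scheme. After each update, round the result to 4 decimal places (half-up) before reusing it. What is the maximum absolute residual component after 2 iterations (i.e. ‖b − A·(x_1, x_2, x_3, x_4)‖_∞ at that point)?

Iteration 1:
  x_1 = (7 - (3)·0.0000 - (2)·0.0000 - (-1)·0.0000) / (8) = 0.8750
  x_2 = (-3 - (4)·0.0000 - (3)·0.0000 - (-1)·0.0000) / (9) = -0.3333
  x_3 = (12 - (4)·0.0000 - (-4)·0.0000 - (-1)·0.0000) / (11) = 1.0909
  x_4 = (-9 - (1)·0.0000 - (-3)·0.0000 - (-2)·0.0000) / (9) = -1.0000
Iteration 2:
  x_1 = (7 - (3)·-0.3333 - (2)·1.0909 - (-1)·-1.0000) / (8) = 0.6023
  x_2 = (-3 - (4)·0.8750 - (3)·1.0909 - (-1)·-1.0000) / (9) = -1.1970
  x_3 = (12 - (4)·0.8750 - (-4)·-0.3333 - (-1)·-1.0000) / (11) = 0.5606
  x_4 = (-9 - (1)·0.8750 - (-3)·-0.3333 - (-2)·1.0909) / (9) = -0.9659
Residual b − A·x = (3.6855, 2.7161, -2.3297, -3.3790); ∞-norm = 3.6855

3.6855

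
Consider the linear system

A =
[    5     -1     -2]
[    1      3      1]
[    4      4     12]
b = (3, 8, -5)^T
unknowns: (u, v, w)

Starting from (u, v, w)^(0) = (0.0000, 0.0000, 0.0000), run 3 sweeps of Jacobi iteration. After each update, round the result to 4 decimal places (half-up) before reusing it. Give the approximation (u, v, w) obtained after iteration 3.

(0.5189, 2.8463, -1.6074)

Iteration 1:
  u = (3 - (-1)·0.0000 - (-2)·0.0000) / (5) = 0.6000
  v = (8 - (1)·0.0000 - (1)·0.0000) / (3) = 2.6667
  w = (-5 - (4)·0.0000 - (4)·0.0000) / (12) = -0.4167
Iteration 2:
  u = (3 - (-1)·2.6667 - (-2)·-0.4167) / (5) = 0.9667
  v = (8 - (1)·0.6000 - (1)·-0.4167) / (3) = 2.6056
  w = (-5 - (4)·0.6000 - (4)·2.6667) / (12) = -1.5056
Iteration 3:
  u = (3 - (-1)·2.6056 - (-2)·-1.5056) / (5) = 0.5189
  v = (8 - (1)·0.9667 - (1)·-1.5056) / (3) = 2.8463
  w = (-5 - (4)·0.9667 - (4)·2.6056) / (12) = -1.6074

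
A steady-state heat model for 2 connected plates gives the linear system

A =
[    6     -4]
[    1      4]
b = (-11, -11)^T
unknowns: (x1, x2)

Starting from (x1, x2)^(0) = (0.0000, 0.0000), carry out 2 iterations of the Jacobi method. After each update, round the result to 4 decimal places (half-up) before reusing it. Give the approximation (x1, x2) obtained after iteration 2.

Iteration 1:
  x1 = (-11 - (-4)·0.0000) / (6) = -1.8333
  x2 = (-11 - (1)·0.0000) / (4) = -2.7500
Iteration 2:
  x1 = (-11 - (-4)·-2.7500) / (6) = -3.6667
  x2 = (-11 - (1)·-1.8333) / (4) = -2.2917

(-3.6667, -2.2917)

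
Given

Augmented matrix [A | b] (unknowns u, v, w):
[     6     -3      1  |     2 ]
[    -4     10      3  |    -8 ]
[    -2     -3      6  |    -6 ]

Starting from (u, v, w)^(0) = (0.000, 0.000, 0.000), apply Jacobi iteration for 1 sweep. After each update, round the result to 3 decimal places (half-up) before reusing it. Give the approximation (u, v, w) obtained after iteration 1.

Iteration 1:
  u = (2 - (-3)·0.000 - (1)·0.000) / (6) = 0.333
  v = (-8 - (-4)·0.000 - (3)·0.000) / (10) = -0.800
  w = (-6 - (-2)·0.000 - (-3)·0.000) / (6) = -1.000

(0.333, -0.800, -1.000)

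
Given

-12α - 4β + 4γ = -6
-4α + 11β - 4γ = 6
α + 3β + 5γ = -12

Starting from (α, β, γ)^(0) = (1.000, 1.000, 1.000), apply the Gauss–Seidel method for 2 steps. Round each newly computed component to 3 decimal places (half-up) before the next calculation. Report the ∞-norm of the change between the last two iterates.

Iteration 1:
  α = (-6 - (-4)·1.000 - (4)·1.000) / (-12) = 0.500
  β = (6 - (-4)·0.500 - (-4)·1.000) / (11) = 1.091
  γ = (-12 - (1)·0.500 - (3)·1.091) / (5) = -3.155
Iteration 2:
  α = (-6 - (-4)·1.091 - (4)·-3.155) / (-12) = -0.915
  β = (6 - (-4)·-0.915 - (-4)·-3.155) / (11) = -0.935
  γ = (-12 - (1)·-0.915 - (3)·-0.935) / (5) = -1.656
Change: (-1.415, -2.026, 1.499) → max |·| = 2.026

2.026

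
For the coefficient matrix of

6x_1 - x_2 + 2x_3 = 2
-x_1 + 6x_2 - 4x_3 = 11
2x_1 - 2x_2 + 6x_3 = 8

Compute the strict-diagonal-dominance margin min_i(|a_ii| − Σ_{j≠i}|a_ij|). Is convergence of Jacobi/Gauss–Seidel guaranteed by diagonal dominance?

row 1: |6| − (1+2) = 3
row 2: |6| − (1+4) = 1
row 3: |6| − (2+2) = 2
minimum over rows = 1 → strictly diagonally dominant (convergence guaranteed)

1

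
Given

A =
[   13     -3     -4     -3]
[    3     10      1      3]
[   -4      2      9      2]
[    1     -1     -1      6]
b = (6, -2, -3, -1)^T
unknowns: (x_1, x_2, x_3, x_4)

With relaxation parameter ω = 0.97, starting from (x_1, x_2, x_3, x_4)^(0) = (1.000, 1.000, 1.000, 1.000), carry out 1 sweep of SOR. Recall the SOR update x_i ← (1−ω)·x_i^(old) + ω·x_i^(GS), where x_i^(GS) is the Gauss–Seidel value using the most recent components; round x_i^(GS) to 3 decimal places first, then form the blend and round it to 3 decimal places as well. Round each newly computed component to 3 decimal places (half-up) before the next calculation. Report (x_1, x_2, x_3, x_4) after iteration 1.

Iteration 1:
  x_1: GS value = (6 - (-3)·1.000 - (-4)·1.000 - (-3)·1.000) / (13) = 1.231;  x_1 ← (1−ω)·1.000 + ω·1.231 = 1.224
  x_2: GS value = (-2 - (3)·1.224 - (1)·1.000 - (3)·1.000) / (10) = -0.967;  x_2 ← (1−ω)·1.000 + ω·-0.967 = -0.908
  x_3: GS value = (-3 - (-4)·1.224 - (2)·-0.908 - (2)·1.000) / (9) = 0.190;  x_3 ← (1−ω)·1.000 + ω·0.190 = 0.214
  x_4: GS value = (-1 - (1)·1.224 - (-1)·-0.908 - (-1)·0.214) / (6) = -0.486;  x_4 ← (1−ω)·1.000 + ω·-0.486 = -0.441

(1.224, -0.908, 0.214, -0.441)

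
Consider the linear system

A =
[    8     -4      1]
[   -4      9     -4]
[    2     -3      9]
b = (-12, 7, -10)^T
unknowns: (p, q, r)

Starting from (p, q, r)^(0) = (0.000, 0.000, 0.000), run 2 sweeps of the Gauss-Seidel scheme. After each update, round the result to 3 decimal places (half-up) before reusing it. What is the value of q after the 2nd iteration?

-0.152

Iteration 1:
  p = (-12 - (-4)·0.000 - (1)·0.000) / (8) = -1.500
  q = (7 - (-4)·-1.500 - (-4)·0.000) / (9) = 0.111
  r = (-10 - (2)·-1.500 - (-3)·0.111) / (9) = -0.741
Iteration 2:
  p = (-12 - (-4)·0.111 - (1)·-0.741) / (8) = -1.352
  q = (7 - (-4)·-1.352 - (-4)·-0.741) / (9) = -0.152
  r = (-10 - (2)·-1.352 - (-3)·-0.152) / (9) = -0.861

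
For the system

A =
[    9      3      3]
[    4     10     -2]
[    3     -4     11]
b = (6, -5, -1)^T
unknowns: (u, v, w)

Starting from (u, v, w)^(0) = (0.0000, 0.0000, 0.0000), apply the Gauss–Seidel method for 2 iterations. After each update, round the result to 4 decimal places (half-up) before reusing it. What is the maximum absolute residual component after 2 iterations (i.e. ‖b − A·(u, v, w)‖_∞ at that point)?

1.5294

Iteration 1:
  u = (6 - (3)·0.0000 - (3)·0.0000) / (9) = 0.6667
  v = (-5 - (4)·0.6667 - (-2)·0.0000) / (10) = -0.7667
  w = (-1 - (3)·0.6667 - (-4)·-0.7667) / (11) = -0.5515
Iteration 2:
  u = (6 - (3)·-0.7667 - (3)·-0.5515) / (9) = 1.1061
  v = (-5 - (4)·1.1061 - (-2)·-0.5515) / (10) = -1.0527
  w = (-1 - (3)·1.1061 - (-4)·-1.0527) / (11) = -0.7754
Residual b − A·x = (1.5294, -0.4482, 0.0003); ∞-norm = 1.5294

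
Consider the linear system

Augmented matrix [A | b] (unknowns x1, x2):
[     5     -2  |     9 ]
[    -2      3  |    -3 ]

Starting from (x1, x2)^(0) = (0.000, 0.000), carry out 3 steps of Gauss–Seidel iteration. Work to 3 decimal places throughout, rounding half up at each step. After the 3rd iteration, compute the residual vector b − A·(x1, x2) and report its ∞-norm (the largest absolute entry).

Iteration 1:
  x1 = (9 - (-2)·0.000) / (5) = 1.800
  x2 = (-3 - (-2)·1.800) / (3) = 0.200
Iteration 2:
  x1 = (9 - (-2)·0.200) / (5) = 1.880
  x2 = (-3 - (-2)·1.880) / (3) = 0.253
Iteration 3:
  x1 = (9 - (-2)·0.253) / (5) = 1.901
  x2 = (-3 - (-2)·1.901) / (3) = 0.267
Residual b − A·x = (0.029, 0.001); ∞-norm = 0.029

0.029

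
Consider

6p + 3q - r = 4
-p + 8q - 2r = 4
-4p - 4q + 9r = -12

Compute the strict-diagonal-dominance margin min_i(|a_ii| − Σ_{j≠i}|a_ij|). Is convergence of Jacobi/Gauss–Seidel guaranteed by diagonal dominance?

row 1: |6| − (3+1) = 2
row 2: |8| − (1+2) = 5
row 3: |9| − (4+4) = 1
minimum over rows = 1 → strictly diagonally dominant (convergence guaranteed)

1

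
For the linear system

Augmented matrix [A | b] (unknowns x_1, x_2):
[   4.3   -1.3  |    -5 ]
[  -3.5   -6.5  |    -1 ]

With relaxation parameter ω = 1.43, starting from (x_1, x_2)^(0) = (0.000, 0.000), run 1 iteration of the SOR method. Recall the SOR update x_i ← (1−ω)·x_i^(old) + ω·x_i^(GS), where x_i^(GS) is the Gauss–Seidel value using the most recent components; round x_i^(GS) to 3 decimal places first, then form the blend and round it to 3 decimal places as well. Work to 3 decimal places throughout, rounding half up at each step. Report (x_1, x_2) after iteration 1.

(-1.663, 1.500)

Iteration 1:
  x_1: GS value = (-5 - (-1.3)·0.000) / (4.3) = -1.163;  x_1 ← (1−ω)·0.000 + ω·-1.163 = -1.663
  x_2: GS value = (-1 - (-3.5)·-1.663) / (-6.5) = 1.049;  x_2 ← (1−ω)·0.000 + ω·1.049 = 1.500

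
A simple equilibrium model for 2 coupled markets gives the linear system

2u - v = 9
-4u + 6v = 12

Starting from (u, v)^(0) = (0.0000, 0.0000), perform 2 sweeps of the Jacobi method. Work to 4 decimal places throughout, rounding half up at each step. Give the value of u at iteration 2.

5.5000

Iteration 1:
  u = (9 - (-1)·0.0000) / (2) = 4.5000
  v = (12 - (-4)·0.0000) / (6) = 2.0000
Iteration 2:
  u = (9 - (-1)·2.0000) / (2) = 5.5000
  v = (12 - (-4)·4.5000) / (6) = 5.0000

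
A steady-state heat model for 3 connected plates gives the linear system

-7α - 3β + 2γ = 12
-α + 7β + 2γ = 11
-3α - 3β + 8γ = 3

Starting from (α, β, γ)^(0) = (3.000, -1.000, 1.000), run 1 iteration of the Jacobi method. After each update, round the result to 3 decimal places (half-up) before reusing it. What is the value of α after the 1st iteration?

-1.000

Iteration 1:
  α = (12 - (-3)·-1.000 - (2)·1.000) / (-7) = -1.000
  β = (11 - (-1)·3.000 - (2)·1.000) / (7) = 1.714
  γ = (3 - (-3)·3.000 - (-3)·-1.000) / (8) = 1.125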